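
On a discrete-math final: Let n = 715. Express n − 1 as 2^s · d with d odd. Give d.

357

Halving: 714 → 357; 357 is odd.
So 714 = 2^1 · 357.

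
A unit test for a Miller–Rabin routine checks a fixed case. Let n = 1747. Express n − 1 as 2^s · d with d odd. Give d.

873

Halving: 1746 → 873; 873 is odd.
So 1746 = 2^1 · 873.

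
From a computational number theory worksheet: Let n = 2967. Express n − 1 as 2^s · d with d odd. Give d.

1483

Halving: 2966 → 1483; 1483 is odd.
So 2966 = 2^1 · 1483.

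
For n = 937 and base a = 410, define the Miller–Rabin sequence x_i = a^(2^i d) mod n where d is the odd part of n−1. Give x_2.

n − 1 = 936 = 2^3 · 117, so s = 3 and d = 117.
Repeated squaring mod 937: 410^1 ≡ 410, 410^2 ≡ 377, 410^4 ≡ 642, 410^8 ≡ 821, 410^16 ≡ 338, 410^32 ≡ 867, 410^64 ≡ 215.
117 = 64 + 32 + 16 + 4 + 1, so 410^117 ≡ 215·867·338·642·410 ≡ 1 (mod 937).
x_0 = 1.
x_1 = 1^2 mod 937 = 1.
x_2 = 1^2 mod 937 = 1.

1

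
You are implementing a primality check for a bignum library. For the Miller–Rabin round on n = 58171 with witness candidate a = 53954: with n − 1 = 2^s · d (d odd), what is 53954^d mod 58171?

1

n − 1 = 58170 = 2^1 · 29085, so s = 1 and d = 29085.
53954^29085 mod 58171 = 1.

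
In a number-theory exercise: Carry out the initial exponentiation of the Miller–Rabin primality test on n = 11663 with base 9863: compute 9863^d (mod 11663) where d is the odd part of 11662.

3015

n − 1 = 11662 = 2^1 · 5831, so s = 1 and d = 5831.
9863^5831 mod 11663 = 3015.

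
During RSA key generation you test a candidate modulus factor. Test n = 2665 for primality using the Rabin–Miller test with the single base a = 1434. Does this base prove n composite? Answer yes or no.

n − 1 = 2664 = 2^3 · 333, so s = 3 and d = 333.
x_0 = 1434^333 mod 2665 = 2664.
x_0 = 2664 ≡ −1, so 1434 is not a witness.

no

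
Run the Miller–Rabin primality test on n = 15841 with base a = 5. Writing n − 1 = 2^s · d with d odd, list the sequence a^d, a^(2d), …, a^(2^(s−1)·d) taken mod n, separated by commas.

n − 1 = 15840 = 2^5 · 495, so s = 5 and d = 495.
x_0 = 5^495 mod 15841 = 3380.
x_1 = 3380^2 mod 15841 = 3039.
x_2 = 3039^2 mod 15841 = 218.
x_3 = 218^2 mod 15841 = 1.
x_4 = 1^2 mod 15841 = 1.

3380, 3039, 218, 1, 1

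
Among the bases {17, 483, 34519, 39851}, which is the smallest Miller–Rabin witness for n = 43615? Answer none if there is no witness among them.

17

n − 1 = 43614 = 2^1 · 21807, so s = 1 and d = 21807.
Base 17: x_0 = 17^21807 mod 43615 = 25583. x_0 ∉ {1, 43614} and s = 1, so 17 is a Miller–Rabin witness and 43615 is composite.
Base 483: x_0 = 483^21807 mod 43615 = 30337. x_0 ∉ {1, 43614} and s = 1, so 483 is a Miller–Rabin witness and 43615 is composite.
Base 34519: x_0 = 34519^21807 mod 43615 = 30614. x_0 ∉ {1, 43614} and s = 1, so 34519 is a Miller–Rabin witness and 43615 is composite.
Base 39851: x_0 = 39851^21807 mod 43615 = 1126. x_0 ∉ {1, 43614} and s = 1, so 39851 is a Miller–Rabin witness and 43615 is composite.
The smallest witness among the given bases is 17.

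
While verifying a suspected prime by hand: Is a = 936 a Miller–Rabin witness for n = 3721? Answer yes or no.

no

n − 1 = 3720 = 2^3 · 465, so s = 3 and d = 465.
x_0 = 936^465 mod 3721 = 682.
x_0 is neither 1 nor 3720, so continue squaring.
x_1 = 682^2 mod 3721 = 3720.
x_1 ≡ −1, so 936 is not a witness.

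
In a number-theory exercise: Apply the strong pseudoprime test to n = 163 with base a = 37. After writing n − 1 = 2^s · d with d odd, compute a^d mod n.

162

n − 1 = 162 = 2^1 · 81, so s = 1 and d = 81.
Repeated squaring mod 163: 37^1 ≡ 37, 37^2 ≡ 65, 37^4 ≡ 150, 37^8 ≡ 6, 37^16 ≡ 36, 37^32 ≡ 155, 37^64 ≡ 64.
81 = 64 + 16 + 1, so 37^81 ≡ 64·36·37 ≡ 162 (mod 163).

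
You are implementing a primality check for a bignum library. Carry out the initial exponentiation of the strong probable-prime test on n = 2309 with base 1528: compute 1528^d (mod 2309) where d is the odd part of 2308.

1621

n − 1 = 2308 = 2^2 · 577, so s = 2 and d = 577.
1528^577 mod 2309 = 1621.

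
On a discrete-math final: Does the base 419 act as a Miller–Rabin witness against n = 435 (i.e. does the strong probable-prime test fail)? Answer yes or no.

no

n − 1 = 434 = 2^1 · 217, so s = 1 and d = 217.
x_0 = 419^217 mod 435 = 434.
x_0 = 434 ≡ −1, so 419 is not a witness.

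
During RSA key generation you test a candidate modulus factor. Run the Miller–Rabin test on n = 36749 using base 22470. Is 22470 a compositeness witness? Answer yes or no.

n − 1 = 36748 = 2^2 · 9187, so s = 2 and d = 9187.
x_0 = 22470^9187 mod 36749 = 34409.
x_0 is neither 1 nor 36748, so continue squaring.
x_1 = 34409^2 mod 36749 = 36748.
x_1 ≡ −1, so 22470 is not a witness.

no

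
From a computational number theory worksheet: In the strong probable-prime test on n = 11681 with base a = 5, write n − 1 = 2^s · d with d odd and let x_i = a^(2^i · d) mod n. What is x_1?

n − 1 = 11680 = 2^5 · 365, so s = 5 and d = 365.
x_0 = 5^365 mod 11681 = 4383.
x_1 = 4383^2 mod 11681 = 7125.

7125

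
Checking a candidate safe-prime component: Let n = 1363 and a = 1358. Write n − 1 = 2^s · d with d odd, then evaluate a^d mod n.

779

n − 1 = 1362 = 2^1 · 681, so s = 1 and d = 681.
1358^681 mod 1363 = 779.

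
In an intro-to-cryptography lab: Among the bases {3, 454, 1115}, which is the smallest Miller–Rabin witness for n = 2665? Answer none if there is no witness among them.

3

n − 1 = 2664 = 2^3 · 333, so s = 3 and d = 333.
Base 3: x_0 = 3^333 mod 2665 = 1678. x_0 is neither 1 nor 2664, so continue squaring. x_1 = 1678^2 mod 2665 = 1444. x_2 = 1444^2 mod 2665 = 1106. Reached i = s−1 = 2 without hitting −1: 3 is a Miller–Rabin witness and 2665 is composite.
Base 454: x_0 = 454^333 mod 2665 = 1104. x_0 is neither 1 nor 2664, so continue squaring. x_1 = 1104^2 mod 2665 = 911. x_2 = 911^2 mod 2665 = 1106. Reached i = s−1 = 2 without hitting −1: 454 is a Miller–Rabin witness and 2665 is composite.
Base 1115: x_0 = 1115^333 mod 2665 = 2235. x_0 is neither 1 nor 2664, so continue squaring. x_1 = 2235^2 mod 2665 = 1015. x_2 = 1015^2 mod 2665 = 1535. Reached i = s−1 = 2 without hitting −1: 1115 is a Miller–Rabin witness and 2665 is composite.
The smallest witness among the given bases is 3.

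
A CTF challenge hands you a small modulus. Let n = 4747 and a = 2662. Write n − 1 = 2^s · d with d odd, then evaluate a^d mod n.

n − 1 = 4746 = 2^1 · 2373, so s = 1 and d = 2373.
2662^2373 mod 4747 = 1408.

1408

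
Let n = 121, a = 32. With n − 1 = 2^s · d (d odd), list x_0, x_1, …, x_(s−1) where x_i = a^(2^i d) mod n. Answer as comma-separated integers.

10, 100, 78

n − 1 = 120 = 2^3 · 15, so s = 3 and d = 15.
x_0 = 32^15 mod 121 = 10.
x_1 = 10^2 mod 121 = 100.
x_2 = 100^2 mod 121 = 78.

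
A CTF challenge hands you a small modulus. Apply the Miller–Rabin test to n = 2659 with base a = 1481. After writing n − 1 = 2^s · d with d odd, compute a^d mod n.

n − 1 = 2658 = 2^1 · 1329, so s = 1 and d = 1329.
Repeated squaring mod 2659: 1481^1 ≡ 1481, 1481^2 ≡ 2345, 1481^4 ≡ 213, 1481^8 ≡ 166, 1481^16 ≡ 966, 1481^32 ≡ 2506, 1481^64 ≡ 2137, 1481^128 ≡ 1266, 1481^256 ≡ 2038, 1481^512 ≡ 86, 1481^1024 ≡ 2078.
1329 = 1024 + 256 + 32 + 16 + 1, so 1481^1329 ≡ 2078·2038·2506·966·1481 ≡ 1 (mod 2659).

1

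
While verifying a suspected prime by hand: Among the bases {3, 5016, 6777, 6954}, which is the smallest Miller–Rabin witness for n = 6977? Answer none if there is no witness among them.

n − 1 = 6976 = 2^6 · 109, so s = 6 and d = 109.
Base 3: x_0 = 3^109 mod 6977 = 3922. x_0 is neither 1 nor 6976, so continue squaring. x_1 = 3922^2 mod 6977 = 4776. x_2 = 4776^2 mod 6977 = 2363. x_3 = 2363^2 mod 6977 = 2169. x_4 = 2169^2 mod 6977 = 2063. x_5 = 2063^2 mod 6977 = 6976. x_5 ≡ −1, so 3 is not a witness.
Base 5016: x_0 = 5016^109 mod 6977 = 3399. x_0 is neither 1 nor 6976, so continue squaring. x_1 = 3399^2 mod 6977 = 6266. x_2 = 6266^2 mod 6977 = 3177. x_3 = 3177^2 mod 6977 = 4587. x_4 = 4587^2 mod 6977 = 4914. x_5 = 4914^2 mod 6977 = 6976. x_5 ≡ −1, so 5016 is not a witness.
Base 6777: x_0 = 6777^109 mod 6977 = 4614. x_0 is neither 1 nor 6976, so continue squaring. x_1 = 4614^2 mod 6977 = 2169. x_2 = 2169^2 mod 6977 = 2063. x_3 = 2063^2 mod 6977 = 6976. x_3 ≡ −1, so 6777 is not a witness.
Base 6954: x_0 = 6954^109 mod 6977 = 1701. x_0 is neither 1 nor 6976, so continue squaring. x_1 = 1701^2 mod 6977 = 4923. x_2 = 4923^2 mod 6977 = 4808. x_3 = 4808^2 mod 6977 = 2063. x_4 = 2063^2 mod 6977 = 6976. x_4 ≡ −1, so 6954 is not a witness.
No listed base is a witness for 6977.

none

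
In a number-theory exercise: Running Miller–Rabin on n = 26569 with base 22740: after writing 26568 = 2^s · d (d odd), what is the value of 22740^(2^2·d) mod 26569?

n − 1 = 26568 = 2^3 · 3321, so s = 3 and d = 3321.
x_0 = 22740^3321 mod 26569 = 14671.
x_1 = 14671^2 mod 26569 = 2772.
x_2 = 2772^2 mod 26569 = 5543.

5543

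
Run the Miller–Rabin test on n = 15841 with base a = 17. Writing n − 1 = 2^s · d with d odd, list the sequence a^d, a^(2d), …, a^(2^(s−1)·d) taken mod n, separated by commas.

n − 1 = 15840 = 2^5 · 495, so s = 5 and d = 495.
x_0 = 17^495 mod 15841 = 10198.
x_1 = 10198^2 mod 15841 = 3039.
x_2 = 3039^2 mod 15841 = 218.
x_3 = 218^2 mod 15841 = 1.
x_4 = 1^2 mod 15841 = 1.

10198, 3039, 218, 1, 1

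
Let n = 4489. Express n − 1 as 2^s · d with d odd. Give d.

Halving: 4488 → 2244 → 1122 → 561; 561 is odd.
So 4488 = 2^3 · 561.

561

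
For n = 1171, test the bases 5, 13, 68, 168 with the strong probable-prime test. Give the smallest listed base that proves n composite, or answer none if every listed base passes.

n − 1 = 1170 = 2^1 · 585, so s = 1 and d = 585.
Base 5: x_0 = 5^585 mod 1171 = 1. x_0 = 1, so 5 is not a witness.
Base 13: x_0 = 13^585 mod 1171 = 1. x_0 = 1, so 13 is not a witness.
Base 68: x_0 = 68^585 mod 1171 = 1. x_0 = 1, so 68 is not a witness.
Base 168: x_0 = 168^585 mod 1171 = 1170. x_0 = 1170 ≡ −1, so 168 is not a witness.
No listed base is a witness for 1171.

none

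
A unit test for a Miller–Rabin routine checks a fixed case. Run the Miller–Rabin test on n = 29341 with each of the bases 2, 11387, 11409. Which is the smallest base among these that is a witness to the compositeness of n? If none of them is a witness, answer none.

n − 1 = 29340 = 2^2 · 7335, so s = 2 and d = 7335.
Base 2: x_0 = 2^7335 mod 29341 = 26424. x_0 is neither 1 nor 29340, so continue squaring. x_1 = 26424^2 mod 29341 = 29340. x_1 ≡ −1, so 2 is not a witness.
Base 11387: x_0 = 11387^7335 mod 29341 = 29340. x_0 = 29340 ≡ −1, so 11387 is not a witness.
Base 11409: x_0 = 11409^7335 mod 29341 = 13980. x_0 is neither 1 nor 29340, so continue squaring. x_1 = 13980^2 mod 29341 = 29340. x_1 ≡ −1, so 11409 is not a witness.
No listed base is a witness for 29341.

none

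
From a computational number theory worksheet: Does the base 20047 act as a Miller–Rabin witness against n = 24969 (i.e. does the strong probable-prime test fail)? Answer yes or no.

n − 1 = 24968 = 2^3 · 3121, so s = 3 and d = 3121.
x_0 = 20047^3121 mod 24969 = 7993.
x_0 is neither 1 nor 24968, so continue squaring.
x_1 = 7993^2 mod 24969 = 17347.
x_2 = 17347^2 mod 24969 = 16990.
Reached i = s−1 = 2 without hitting −1: 20047 is a Miller–Rabin witness and 24969 is composite.

yes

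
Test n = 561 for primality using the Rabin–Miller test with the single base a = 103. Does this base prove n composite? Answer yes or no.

no

n − 1 = 560 = 2^4 · 35, so s = 4 and d = 35.
x_0 = 103^35 mod 561 = 1.
x_0 = 1, so 103 is not a witness.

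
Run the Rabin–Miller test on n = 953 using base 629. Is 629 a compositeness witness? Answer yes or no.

no

n − 1 = 952 = 2^3 · 119, so s = 3 and d = 119.
x_0 = 629^119 mod 953 = 952.
x_0 = 952 ≡ −1, so 629 is not a witness.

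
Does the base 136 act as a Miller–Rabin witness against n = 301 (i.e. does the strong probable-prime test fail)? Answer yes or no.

no

n − 1 = 300 = 2^2 · 75, so s = 2 and d = 75.
x_0 = 136^75 mod 301 = 300.
x_0 = 300 ≡ −1, so 136 is not a witness.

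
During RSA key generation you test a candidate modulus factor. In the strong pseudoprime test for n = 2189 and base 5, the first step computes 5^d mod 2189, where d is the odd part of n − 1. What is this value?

289

n − 1 = 2188 = 2^2 · 547, so s = 2 and d = 547.
5^547 mod 2189 = 289.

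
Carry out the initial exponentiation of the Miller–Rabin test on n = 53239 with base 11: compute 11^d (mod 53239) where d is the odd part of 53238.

n − 1 = 53238 = 2^1 · 26619, so s = 1 and d = 26619.
11^26619 mod 53239 = 1.

1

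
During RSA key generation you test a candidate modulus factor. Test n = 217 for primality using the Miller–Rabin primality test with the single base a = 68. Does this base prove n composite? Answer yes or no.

no

n − 1 = 216 = 2^3 · 27, so s = 3 and d = 27.
x_0 = 68^27 mod 217 = 216.
x_0 = 216 ≡ −1, so 68 is not a witness.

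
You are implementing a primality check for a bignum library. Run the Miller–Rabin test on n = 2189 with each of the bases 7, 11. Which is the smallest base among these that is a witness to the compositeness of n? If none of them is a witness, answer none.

n − 1 = 2188 = 2^2 · 547, so s = 2 and d = 547.
Base 7: x_0 = 7^547 mod 2189 = 314. x_0 is neither 1 nor 2188, so continue squaring. x_1 = 314^2 mod 2189 = 91. Reached i = s−1 = 1 without hitting −1: 7 is a Miller–Rabin witness and 2189 is composite.
Base 11: x_0 = 11^547 mod 2189 = 1133. x_0 is neither 1 nor 2188, so continue squaring. x_1 = 1133^2 mod 2189 = 935. Reached i = s−1 = 1 without hitting −1: 11 is a Miller–Rabin witness and 2189 is composite.
The smallest witness among the given bases is 7.

7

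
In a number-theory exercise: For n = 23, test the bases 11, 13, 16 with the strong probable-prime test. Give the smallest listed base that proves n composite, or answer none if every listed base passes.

n − 1 = 22 = 2^1 · 11, so s = 1 and d = 11.
Base 11: x_0 = 11^11 mod 23 = 22. x_0 = 22 ≡ −1, so 11 is not a witness.
Base 13: x_0 = 13^11 mod 23 = 1. x_0 = 1, so 13 is not a witness.
Base 16: x_0 = 16^11 mod 23 = 1. x_0 = 1, so 16 is not a witness.
No listed base is a witness for 23.

none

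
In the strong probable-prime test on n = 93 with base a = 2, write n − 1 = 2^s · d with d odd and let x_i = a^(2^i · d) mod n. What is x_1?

n − 1 = 92 = 2^2 · 23, so s = 2 and d = 23.
By repeated squaring, 2^23 ≡ 8 (mod 93).
x_0 = 8.
x_1 = 8^2 mod 93 = 64.

64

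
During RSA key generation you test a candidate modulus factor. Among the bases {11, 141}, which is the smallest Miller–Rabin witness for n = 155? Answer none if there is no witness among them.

n − 1 = 154 = 2^1 · 77, so s = 1 and d = 77.
Base 11: x_0 = 11^77 mod 155 = 96. x_0 ∉ {1, 154} and s = 1, so 11 is a Miller–Rabin witness and 155 is composite.
Base 141: x_0 = 141^77 mod 155 = 21. x_0 ∉ {1, 154} and s = 1, so 141 is a Miller–Rabin witness and 155 is composite.
The smallest witness among the given bases is 11.

11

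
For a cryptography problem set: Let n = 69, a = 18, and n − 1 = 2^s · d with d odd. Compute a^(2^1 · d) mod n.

18

n − 1 = 68 = 2^2 · 17, so s = 2 and d = 17.
Repeated squaring mod 69: 18^1 ≡ 18, 18^2 ≡ 48, 18^4 ≡ 27, 18^8 ≡ 39, 18^16 ≡ 3.
17 = 16 + 1, so 18^17 ≡ 3·18 ≡ 54 (mod 69).
x_0 = 54.
x_1 = 54^2 mod 69 = 18.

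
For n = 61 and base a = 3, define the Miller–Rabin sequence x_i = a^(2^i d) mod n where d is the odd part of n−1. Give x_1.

1

n − 1 = 60 = 2^2 · 15, so s = 2 and d = 15.
x_0 = 3^15 mod 61 = 60.
x_1 = 60^2 mod 61 = 1.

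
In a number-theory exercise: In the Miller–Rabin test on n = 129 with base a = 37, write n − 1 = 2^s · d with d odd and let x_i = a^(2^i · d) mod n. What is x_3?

n − 1 = 128 = 2^7 · 1, so s = 7 and d = 1.
x_0 = 37^1 mod 129 = 37.
x_1 = 37^2 mod 129 = 79.
x_2 = 79^2 mod 129 = 49.
x_3 = 49^2 mod 129 = 79.

79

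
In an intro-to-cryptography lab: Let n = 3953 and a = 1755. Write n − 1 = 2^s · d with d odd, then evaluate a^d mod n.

n − 1 = 3952 = 2^4 · 247, so s = 4 and d = 247.
By repeated squaring, 1755^247 ≡ 2272 (mod 3953).

2272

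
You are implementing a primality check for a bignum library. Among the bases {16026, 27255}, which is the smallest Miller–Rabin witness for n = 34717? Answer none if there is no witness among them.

n − 1 = 34716 = 2^2 · 8679, so s = 2 and d = 8679.
Base 16026: x_0 = 16026^8679 mod 34717 = 27941. x_0 is neither 1 nor 34716, so continue squaring. x_1 = 27941^2 mod 34717 = 18302. Reached i = s−1 = 1 without hitting −1: 16026 is a Miller–Rabin witness and 34717 is composite.
Base 27255: x_0 = 27255^8679 mod 34717 = 30588. x_0 is neither 1 nor 34716, so continue squaring. x_1 = 30588^2 mod 34717 = 2594. Reached i = s−1 = 1 without hitting −1: 27255 is a Miller–Rabin witness and 34717 is composite.
The smallest witness among the given bases is 16026.

16026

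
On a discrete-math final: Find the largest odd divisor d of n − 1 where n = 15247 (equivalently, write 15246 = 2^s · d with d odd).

7623

Halving: 15246 → 7623; 7623 is odd.
So 15246 = 2^1 · 7623.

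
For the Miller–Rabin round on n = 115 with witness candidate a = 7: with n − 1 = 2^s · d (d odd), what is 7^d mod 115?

112

n − 1 = 114 = 2^1 · 57, so s = 1 and d = 57.
7^57 mod 115 = 112.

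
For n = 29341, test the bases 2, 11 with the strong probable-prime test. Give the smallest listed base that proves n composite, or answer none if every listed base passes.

11

n − 1 = 29340 = 2^2 · 7335, so s = 2 and d = 7335.
Base 2: x_0 = 2^7335 mod 29341 = 26424. x_0 is neither 1 nor 29340, so continue squaring. x_1 = 26424^2 mod 29341 = 29340. x_1 ≡ −1, so 2 is not a witness.
Base 11: x_0 = 11^7335 mod 29341 = 1331. x_0 is neither 1 nor 29340, so continue squaring. x_1 = 1331^2 mod 29341 = 11101. Reached i = s−1 = 1 without hitting −1: 11 is a Miller–Rabin witness and 29341 is composite.
The smallest witness among the given bases is 11.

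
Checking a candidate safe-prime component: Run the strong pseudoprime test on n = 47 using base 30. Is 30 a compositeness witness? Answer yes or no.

no

n − 1 = 46 = 2^1 · 23, so s = 1 and d = 23.
x_0 = 30^23 mod 47 = 46.
x_0 = 46 ≡ −1, so 30 is not a witness.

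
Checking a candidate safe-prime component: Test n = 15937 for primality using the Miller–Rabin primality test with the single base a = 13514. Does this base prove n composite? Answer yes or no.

n − 1 = 15936 = 2^6 · 249, so s = 6 and d = 249.
x_0 = 13514^249 mod 15937 = 619.
x_0 is neither 1 nor 15936, so continue squaring.
x_1 = 619^2 mod 15937 = 673.
x_2 = 673^2 mod 15937 = 6693.
x_3 = 6693^2 mod 15937 = 13279.
x_4 = 13279^2 mod 15937 = 4873.
x_5 = 4873^2 mod 15937 = 15936.
x_5 ≡ −1, so 13514 is not a witness.

no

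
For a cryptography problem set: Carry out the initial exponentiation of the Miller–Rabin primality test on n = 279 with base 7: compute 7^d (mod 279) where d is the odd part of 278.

n − 1 = 278 = 2^1 · 139, so s = 1 and d = 139.
7^139 mod 279 = 169.

169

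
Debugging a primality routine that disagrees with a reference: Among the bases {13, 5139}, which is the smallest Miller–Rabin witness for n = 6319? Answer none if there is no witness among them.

13

n − 1 = 6318 = 2^1 · 3159, so s = 1 and d = 3159.
Base 13: x_0 = 13^3159 mod 6319 = 646. x_0 ∉ {1, 6318} and s = 1, so 13 is a Miller–Rabin witness and 6319 is composite.
Base 5139: x_0 = 5139^3159 mod 6319 = 830. x_0 ∉ {1, 6318} and s = 1, so 5139 is a Miller–Rabin witness and 6319 is composite.
The smallest witness among the given bases is 13.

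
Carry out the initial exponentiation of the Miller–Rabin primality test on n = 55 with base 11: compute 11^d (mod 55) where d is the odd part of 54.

11

n − 1 = 54 = 2^1 · 27, so s = 1 and d = 27.
11^27 mod 55 = 11.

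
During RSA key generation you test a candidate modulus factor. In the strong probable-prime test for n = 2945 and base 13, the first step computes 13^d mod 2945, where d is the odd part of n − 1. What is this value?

n − 1 = 2944 = 2^7 · 23, so s = 7 and d = 23.
Repeated squaring mod 2945: 13^1 ≡ 13, 13^2 ≡ 169, 13^4 ≡ 2056, 13^8 ≡ 1061, 13^16 ≡ 731.
23 = 16 + 4 + 2 + 1, so 13^23 ≡ 731·2056·169·13 ≡ 1667 (mod 2945).

1667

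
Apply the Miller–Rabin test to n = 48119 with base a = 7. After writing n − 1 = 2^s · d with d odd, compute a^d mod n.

48118

n − 1 = 48118 = 2^1 · 24059, so s = 1 and d = 24059.
7^24059 mod 48119 = 48118.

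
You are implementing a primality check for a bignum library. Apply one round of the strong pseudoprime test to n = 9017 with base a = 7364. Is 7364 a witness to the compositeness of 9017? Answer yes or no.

n − 1 = 9016 = 2^3 · 1127, so s = 3 and d = 1127.
x_0 = 7364^1127 mod 9017 = 9016.
x_0 = 9016 ≡ −1, so 7364 is not a witness.

no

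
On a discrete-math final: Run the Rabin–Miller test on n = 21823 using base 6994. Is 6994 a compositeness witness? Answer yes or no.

n − 1 = 21822 = 2^1 · 10911, so s = 1 and d = 10911.
x_0 = 6994^10911 mod 21823 = 6737.
x_0 ∉ {1, 21822} and s = 1, so 6994 is a Miller–Rabin witness and 21823 is composite.

yes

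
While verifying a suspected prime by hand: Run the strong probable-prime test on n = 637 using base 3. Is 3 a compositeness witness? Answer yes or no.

n − 1 = 636 = 2^2 · 159, so s = 2 and d = 159.
By repeated squaring, 3^159 ≡ 209 (mod 637).
x_0 = 3^159 mod 637 = 209.
x_0 is neither 1 nor 636, so continue squaring.
x_1 = 209^2 mod 637 = 365.
Reached i = s−1 = 1 without hitting −1: 3 is a Miller–Rabin witness and 637 is composite.

yes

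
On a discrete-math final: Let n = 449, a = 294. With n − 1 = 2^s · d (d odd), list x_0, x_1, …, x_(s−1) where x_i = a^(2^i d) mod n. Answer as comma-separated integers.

n − 1 = 448 = 2^6 · 7, so s = 6 and d = 7.
x_0 = 294^7 mod 449 = 370.
x_1 = 370^2 mod 449 = 404.
x_2 = 404^2 mod 449 = 229.
x_3 = 229^2 mod 449 = 357.
x_4 = 357^2 mod 449 = 382.
x_5 = 382^2 mod 449 = 448.

370, 404, 229, 357, 382, 448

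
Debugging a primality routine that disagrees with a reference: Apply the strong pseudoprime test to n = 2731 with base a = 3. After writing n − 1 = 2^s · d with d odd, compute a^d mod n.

2730

n − 1 = 2730 = 2^1 · 1365, so s = 1 and d = 1365.
3^1365 mod 2731 = 2730.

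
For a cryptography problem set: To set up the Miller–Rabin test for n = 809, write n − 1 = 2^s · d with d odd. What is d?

Halving: 808 → 404 → 202 → 101; 101 is odd.
So 808 = 2^3 · 101.

101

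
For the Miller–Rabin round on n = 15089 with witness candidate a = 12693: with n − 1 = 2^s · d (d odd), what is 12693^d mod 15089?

n − 1 = 15088 = 2^4 · 943, so s = 4 and d = 943.
12693^943 mod 15089 = 13964.

13964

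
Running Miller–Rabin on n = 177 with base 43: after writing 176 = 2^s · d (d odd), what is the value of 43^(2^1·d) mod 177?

n − 1 = 176 = 2^4 · 11, so s = 4 and d = 11.
Repeated squaring mod 177: 43^1 ≡ 43, 43^2 ≡ 79, 43^4 ≡ 46, 43^8 ≡ 169.
11 = 8 + 2 + 1, so 43^11 ≡ 169·79·43 ≡ 82 (mod 177).
x_0 = 82.
x_1 = 82^2 mod 177 = 175.

175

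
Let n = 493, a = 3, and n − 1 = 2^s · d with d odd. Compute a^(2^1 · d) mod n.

n − 1 = 492 = 2^2 · 123, so s = 2 and d = 123.
By repeated squaring, 3^123 ≡ 160 (mod 493).
x_0 = 160.
x_1 = 160^2 mod 493 = 457.

457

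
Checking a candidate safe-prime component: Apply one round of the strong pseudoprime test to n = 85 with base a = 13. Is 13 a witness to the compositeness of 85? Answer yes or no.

no

n − 1 = 84 = 2^2 · 21, so s = 2 and d = 21.
x_0 = 13^21 mod 85 = 13.
x_0 is neither 1 nor 84, so continue squaring.
x_1 = 13^2 mod 85 = 84.
x_1 ≡ −1, so 13 is not a witness.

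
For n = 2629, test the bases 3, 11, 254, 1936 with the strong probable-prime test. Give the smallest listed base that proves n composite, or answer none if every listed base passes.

3

n − 1 = 2628 = 2^2 · 657, so s = 2 and d = 657.
Base 3: x_0 = 3^657 mod 2629 = 1197. x_0 is neither 1 nor 2628, so continue squaring. x_1 = 1197^2 mod 2629 = 4. Reached i = s−1 = 1 without hitting −1: 3 is a Miller–Rabin witness and 2629 is composite.
Base 11: x_0 = 11^657 mod 2629 = 671. x_0 is neither 1 nor 2628, so continue squaring. x_1 = 671^2 mod 2629 = 682. Reached i = s−1 = 1 without hitting −1: 11 is a Miller–Rabin witness and 2629 is composite.
Base 254: x_0 = 254^657 mod 2629 = 2267. x_0 is neither 1 nor 2628, so continue squaring. x_1 = 2267^2 mod 2629 = 2223. Reached i = s−1 = 1 without hitting −1: 254 is a Miller–Rabin witness and 2629 is composite.
Base 1936: x_0 = 1936^657 mod 2629 = 1683. x_0 is neither 1 nor 2628, so continue squaring. x_1 = 1683^2 mod 2629 = 1056. Reached i = s−1 = 1 without hitting −1: 1936 is a Miller–Rabin witness and 2629 is composite.
The smallest witness among the given bases is 3.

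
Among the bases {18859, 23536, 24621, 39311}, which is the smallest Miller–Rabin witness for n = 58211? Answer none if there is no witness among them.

none

n − 1 = 58210 = 2^1 · 29105, so s = 1 and d = 29105.
Base 18859: x_0 = 18859^29105 mod 58211 = 1. x_0 = 1, so 18859 is not a witness.
Base 23536: x_0 = 23536^29105 mod 58211 = 1. x_0 = 1, so 23536 is not a witness.
Base 24621: x_0 = 24621^29105 mod 58211 = 1. x_0 = 1, so 24621 is not a witness.
Base 39311: x_0 = 39311^29105 mod 58211 = 58210. x_0 = 58210 ≡ −1, so 39311 is not a witness.
No listed base is a witness for 58211.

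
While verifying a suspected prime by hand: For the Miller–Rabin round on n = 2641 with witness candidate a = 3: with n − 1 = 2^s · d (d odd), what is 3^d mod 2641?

n − 1 = 2640 = 2^4 · 165, so s = 4 and d = 165.
3^165 mod 2641 = 8.

8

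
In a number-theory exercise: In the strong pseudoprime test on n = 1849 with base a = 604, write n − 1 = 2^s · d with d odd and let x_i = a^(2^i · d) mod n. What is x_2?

388

n − 1 = 1848 = 2^3 · 231, so s = 3 and d = 231.
x_0 = 604^231 mod 1849 = 1289.
x_1 = 1289^2 mod 1849 = 1119.
x_2 = 1119^2 mod 1849 = 388.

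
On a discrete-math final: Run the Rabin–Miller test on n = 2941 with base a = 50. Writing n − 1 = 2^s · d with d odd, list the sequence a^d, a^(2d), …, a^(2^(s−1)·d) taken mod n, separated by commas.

n − 1 = 2940 = 2^2 · 735, so s = 2 and d = 735.
x_0 = 50^735 mod 2941 = 2005.
x_1 = 2005^2 mod 2941 = 2619.

2005, 2619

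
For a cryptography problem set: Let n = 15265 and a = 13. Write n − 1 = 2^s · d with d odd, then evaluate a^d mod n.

n − 1 = 15264 = 2^5 · 477, so s = 5 and d = 477.
13^477 mod 15265 = 6098.

6098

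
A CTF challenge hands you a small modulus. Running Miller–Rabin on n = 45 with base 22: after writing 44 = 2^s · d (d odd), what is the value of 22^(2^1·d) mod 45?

4

n − 1 = 44 = 2^2 · 11, so s = 2 and d = 11.
x_0 = 22^11 mod 45 = 43.
x_1 = 43^2 mod 45 = 4.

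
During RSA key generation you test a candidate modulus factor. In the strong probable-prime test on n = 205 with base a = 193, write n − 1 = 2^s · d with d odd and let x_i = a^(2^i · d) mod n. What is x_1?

184

n − 1 = 204 = 2^2 · 51, so s = 2 and d = 51.
x_0 = 193^51 mod 205 = 97.
x_1 = 97^2 mod 205 = 184.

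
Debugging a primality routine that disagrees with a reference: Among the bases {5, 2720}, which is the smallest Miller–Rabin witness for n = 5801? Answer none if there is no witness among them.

n − 1 = 5800 = 2^3 · 725, so s = 3 and d = 725.
Base 5: x_0 = 5^725 mod 5801 = 4656. x_0 is neither 1 nor 5800, so continue squaring. x_1 = 4656^2 mod 5801 = 5800. x_1 ≡ −1, so 5 is not a witness.
Base 2720: x_0 = 2720^725 mod 5801 = 4656. x_0 is neither 1 nor 5800, so continue squaring. x_1 = 4656^2 mod 5801 = 5800. x_1 ≡ −1, so 2720 is not a witness.
No listed base is a witness for 5801.

none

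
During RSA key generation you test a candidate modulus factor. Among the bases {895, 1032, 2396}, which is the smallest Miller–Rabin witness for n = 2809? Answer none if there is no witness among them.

none

n − 1 = 2808 = 2^3 · 351, so s = 3 and d = 351.
Base 895: x_0 = 895^351 mod 2809 = 1. x_0 = 1, so 895 is not a witness.
Base 1032: x_0 = 1032^351 mod 2809 = 2808. x_0 = 2808 ≡ −1, so 1032 is not a witness.
Base 2396: x_0 = 2396^351 mod 2809 = 2808. x_0 = 2808 ≡ −1, so 2396 is not a witness.
No listed base is a witness for 2809.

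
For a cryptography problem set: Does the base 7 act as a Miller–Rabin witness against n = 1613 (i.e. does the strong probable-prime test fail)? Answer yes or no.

no

n − 1 = 1612 = 2^2 · 403, so s = 2 and d = 403.
x_0 = 7^403 mod 1613 = 1486.
x_0 is neither 1 nor 1612, so continue squaring.
x_1 = 1486^2 mod 1613 = 1612.
x_1 ≡ −1, so 7 is not a witness.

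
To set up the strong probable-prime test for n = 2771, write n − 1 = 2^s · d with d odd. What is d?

Halving: 2770 → 1385; 1385 is odd.
So 2770 = 2^1 · 1385.

1385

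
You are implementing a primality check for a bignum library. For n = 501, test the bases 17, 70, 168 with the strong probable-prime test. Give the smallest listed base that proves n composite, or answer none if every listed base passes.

n − 1 = 500 = 2^2 · 125, so s = 2 and d = 125.
Base 17: x_0 = 17^125 mod 501 = 479. x_0 is neither 1 nor 500, so continue squaring. x_1 = 479^2 mod 501 = 484. Reached i = s−1 = 1 without hitting −1: 17 is a Miller–Rabin witness and 501 is composite.
Base 70: x_0 = 70^125 mod 501 = 40. x_0 is neither 1 nor 500, so continue squaring. x_1 = 40^2 mod 501 = 97. Reached i = s−1 = 1 without hitting −1: 70 is a Miller–Rabin witness and 501 is composite.
Base 168: x_0 = 168^125 mod 501 = 168. x_0 is neither 1 nor 500, so continue squaring. x_1 = 168^2 mod 501 = 168. Reached i = s−1 = 1 without hitting −1: 168 is a Miller–Rabin witness and 501 is composite.
The smallest witness among the given bases is 17.

17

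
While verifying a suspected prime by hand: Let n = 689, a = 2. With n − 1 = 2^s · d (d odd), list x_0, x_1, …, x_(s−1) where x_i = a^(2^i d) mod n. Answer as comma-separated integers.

n − 1 = 688 = 2^4 · 43, so s = 4 and d = 43.
x_0 = 2^43 mod 689 = 50.
x_1 = 50^2 mod 689 = 433.
x_2 = 433^2 mod 689 = 81.
x_3 = 81^2 mod 689 = 360.

50, 433, 81, 360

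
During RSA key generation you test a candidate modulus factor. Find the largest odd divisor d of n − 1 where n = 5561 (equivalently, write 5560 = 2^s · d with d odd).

Halving: 5560 → 2780 → 1390 → 695; 695 is odd.
So 5560 = 2^3 · 695.

695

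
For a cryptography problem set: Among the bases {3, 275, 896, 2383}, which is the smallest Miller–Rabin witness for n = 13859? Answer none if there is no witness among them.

none

n − 1 = 13858 = 2^1 · 6929, so s = 1 and d = 6929.
Base 3: x_0 = 3^6929 mod 13859 = 1. x_0 = 1, so 3 is not a witness.
Base 275: x_0 = 275^6929 mod 13859 = 1. x_0 = 1, so 275 is not a witness.
Base 896: x_0 = 896^6929 mod 13859 = 13858. x_0 = 13858 ≡ −1, so 896 is not a witness.
Base 2383: x_0 = 2383^6929 mod 13859 = 1. x_0 = 1, so 2383 is not a witness.
No listed base is a witness for 13859.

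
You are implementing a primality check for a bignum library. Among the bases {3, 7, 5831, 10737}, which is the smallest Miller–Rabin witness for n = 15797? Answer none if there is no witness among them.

n − 1 = 15796 = 2^2 · 3949, so s = 2 and d = 3949.
Base 3: x_0 = 3^3949 mod 15797 = 4178. x_0 is neither 1 nor 15796, so continue squaring. x_1 = 4178^2 mod 15797 = 15796. x_1 ≡ −1, so 3 is not a witness.
Base 7: x_0 = 7^3949 mod 15797 = 4178. x_0 is neither 1 nor 15796, so continue squaring. x_1 = 4178^2 mod 15797 = 15796. x_1 ≡ −1, so 7 is not a witness.
Base 5831: x_0 = 5831^3949 mod 15797 = 11619. x_0 is neither 1 nor 15796, so continue squaring. x_1 = 11619^2 mod 15797 = 15796. x_1 ≡ −1, so 5831 is not a witness.
Base 10737: x_0 = 10737^3949 mod 15797 = 1. x_0 = 1, so 10737 is not a witness.
No listed base is a witness for 15797.

none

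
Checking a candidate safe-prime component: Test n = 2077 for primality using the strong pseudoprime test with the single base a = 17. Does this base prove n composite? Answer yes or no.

yes

n − 1 = 2076 = 2^2 · 519, so s = 2 and d = 519.
x_0 = 17^519 mod 2077 = 1112.
x_0 is neither 1 nor 2076, so continue squaring.
x_1 = 1112^2 mod 2077 = 729.
Reached i = s−1 = 1 without hitting −1: 17 is a Miller–Rabin witness and 2077 is composite.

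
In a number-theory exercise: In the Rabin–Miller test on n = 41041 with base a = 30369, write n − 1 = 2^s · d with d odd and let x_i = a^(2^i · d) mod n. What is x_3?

1

n − 1 = 41040 = 2^4 · 2565, so s = 4 and d = 2565.
x_0 = 30369^2565 mod 41041 = 24597.
x_1 = 24597^2 mod 41041 = 27028.
x_2 = 27028^2 mod 41041 = 24025.
x_3 = 24025^2 mod 41041 = 1.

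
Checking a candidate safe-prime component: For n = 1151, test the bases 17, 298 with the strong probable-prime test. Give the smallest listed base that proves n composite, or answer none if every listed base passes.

none

n − 1 = 1150 = 2^1 · 575, so s = 1 and d = 575.
Base 17: x_0 = 17^575 mod 1151 = 1150. x_0 = 1150 ≡ −1, so 17 is not a witness.
Base 298: x_0 = 298^575 mod 1151 = 1150. x_0 = 1150 ≡ −1, so 298 is not a witness.
No listed base is a witness for 1151.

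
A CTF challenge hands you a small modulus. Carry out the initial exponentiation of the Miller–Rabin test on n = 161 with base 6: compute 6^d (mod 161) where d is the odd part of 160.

48

n − 1 = 160 = 2^5 · 5, so s = 5 and d = 5.
6^5 mod 161 = 48.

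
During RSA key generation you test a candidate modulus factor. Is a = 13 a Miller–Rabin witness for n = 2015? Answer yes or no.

n − 1 = 2014 = 2^1 · 1007, so s = 1 and d = 1007.
x_0 = 13^1007 mod 2015 = 637.
x_0 ∉ {1, 2014} and s = 1, so 13 is a Miller–Rabin witness and 2015 is composite.

yes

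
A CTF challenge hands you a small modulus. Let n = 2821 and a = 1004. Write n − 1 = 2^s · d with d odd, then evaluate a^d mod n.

1301

n − 1 = 2820 = 2^2 · 705, so s = 2 and d = 705.
1004^705 mod 2821 = 1301.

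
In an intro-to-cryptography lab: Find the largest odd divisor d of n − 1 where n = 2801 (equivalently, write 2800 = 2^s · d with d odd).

Halving: 2800 → 1400 → 700 → 350 → 175; 175 is odd.
So 2800 = 2^4 · 175.

175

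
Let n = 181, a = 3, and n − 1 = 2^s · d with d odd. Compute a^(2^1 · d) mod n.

n − 1 = 180 = 2^2 · 45, so s = 2 and d = 45.
x_0 = 3^45 mod 181 = 1.
x_1 = 1^2 mod 181 = 1.

1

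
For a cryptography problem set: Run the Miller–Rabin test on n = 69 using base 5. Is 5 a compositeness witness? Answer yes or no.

n − 1 = 68 = 2^2 · 17, so s = 2 and d = 17.
By repeated squaring, 5^17 ≡ 38 (mod 69).
x_0 = 5^17 mod 69 = 38.
x_0 is neither 1 nor 68, so continue squaring.
x_1 = 38^2 mod 69 = 64.
Reached i = s−1 = 1 without hitting −1: 5 is a Miller–Rabin witness and 69 is composite.

yes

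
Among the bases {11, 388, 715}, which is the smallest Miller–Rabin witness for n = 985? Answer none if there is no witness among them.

n − 1 = 984 = 2^3 · 123, so s = 3 and d = 123.
Base 11: x_0 = 11^123 mod 985 = 626. x_0 is neither 1 nor 984, so continue squaring. x_1 = 626^2 mod 985 = 831. x_2 = 831^2 mod 985 = 76. Reached i = s−1 = 2 without hitting −1: 11 is a Miller–Rabin witness and 985 is composite.
Base 388: x_0 = 388^123 mod 985 = 902. x_0 is neither 1 nor 984, so continue squaring. x_1 = 902^2 mod 985 = 979. x_2 = 979^2 mod 985 = 36. Reached i = s−1 = 2 without hitting −1: 388 is a Miller–Rabin witness and 985 is composite.
Base 715: x_0 = 715^123 mod 985 = 890. x_0 is neither 1 nor 984, so continue squaring. x_1 = 890^2 mod 985 = 160. x_2 = 160^2 mod 985 = 975. Reached i = s−1 = 2 without hitting −1: 715 is a Miller–Rabin witness and 985 is composite.
The smallest witness among the given bases is 11.

11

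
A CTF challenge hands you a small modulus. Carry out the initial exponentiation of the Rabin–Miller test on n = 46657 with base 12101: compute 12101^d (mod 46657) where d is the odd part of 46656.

33886

n − 1 = 46656 = 2^6 · 729, so s = 6 and d = 729.
Repeated squaring mod 46657: 12101^1 ≡ 12101, 12101^2 ≡ 24535, 12101^4 ≡ 44268, 12101^8 ≡ 15167, 12101^16 ≡ 18879, 12101^32 ≡ 3818, 12101^64 ≡ 20140, 12101^128 ≡ 30299, 12101^256 ≡ 6269, 12101^512 ≡ 15167.
729 = 512 + 128 + 64 + 16 + 8 + 1, so 12101^729 ≡ 15167·30299·20140·18879·15167·12101 ≡ 33886 (mod 46657).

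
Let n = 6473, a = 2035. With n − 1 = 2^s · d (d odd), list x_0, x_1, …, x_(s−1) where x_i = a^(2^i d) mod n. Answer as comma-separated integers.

4665, 6472, 1

n − 1 = 6472 = 2^3 · 809, so s = 3 and d = 809.
x_0 = 2035^809 mod 6473 = 4665.
x_1 = 4665^2 mod 6473 = 6472.
x_2 = 6472^2 mod 6473 = 1.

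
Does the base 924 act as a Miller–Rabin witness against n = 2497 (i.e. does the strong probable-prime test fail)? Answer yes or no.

yes

n − 1 = 2496 = 2^6 · 39, so s = 6 and d = 39.
x_0 = 924^39 mod 2497 = 1617.
x_0 is neither 1 nor 2496, so continue squaring.
x_1 = 1617^2 mod 2497 = 330.
x_2 = 330^2 mod 2497 = 1529.
x_3 = 1529^2 mod 2497 = 649.
x_4 = 649^2 mod 2497 = 1705.
x_5 = 1705^2 mod 2497 = 517.
Reached i = s−1 = 5 without hitting −1: 924 is a Miller–Rabin witness and 2497 is composite.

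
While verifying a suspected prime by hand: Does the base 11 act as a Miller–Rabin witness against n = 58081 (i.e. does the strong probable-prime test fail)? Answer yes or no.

yes

n − 1 = 58080 = 2^5 · 1815, so s = 5 and d = 1815.
x_0 = 11^1815 mod 58081 = 47829.
x_0 is neither 1 nor 58080, so continue squaring.
x_1 = 47829^2 mod 58081 = 34975.
x_2 = 34975^2 mod 58081 = 6684.
x_3 = 6684^2 mod 58081 = 11567.
x_4 = 11567^2 mod 58081 = 34946.
Reached i = s−1 = 4 without hitting −1: 11 is a Miller–Rabin witness and 58081 is composite.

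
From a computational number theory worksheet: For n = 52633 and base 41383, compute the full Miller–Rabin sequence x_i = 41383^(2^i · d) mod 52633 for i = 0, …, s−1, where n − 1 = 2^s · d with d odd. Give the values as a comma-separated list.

n − 1 = 52632 = 2^3 · 6579, so s = 3 and d = 6579.
x_0 = 41383^6579 mod 52633 = 52632.
x_1 = 52632^2 mod 52633 = 1.
x_2 = 1^2 mod 52633 = 1.

52632, 1, 1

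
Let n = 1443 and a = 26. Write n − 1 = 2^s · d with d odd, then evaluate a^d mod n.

26

n − 1 = 1442 = 2^1 · 721, so s = 1 and d = 721.
26^721 mod 1443 = 26.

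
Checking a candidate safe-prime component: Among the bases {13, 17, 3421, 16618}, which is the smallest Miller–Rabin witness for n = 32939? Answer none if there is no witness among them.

none

n − 1 = 32938 = 2^1 · 16469, so s = 1 and d = 16469.
Base 13: x_0 = 13^16469 mod 32939 = 1. x_0 = 1, so 13 is not a witness.
Base 17: x_0 = 17^16469 mod 32939 = 32938. x_0 = 32938 ≡ −1, so 17 is not a witness.
Base 3421: x_0 = 3421^16469 mod 32939 = 32938. x_0 = 32938 ≡ −1, so 3421 is not a witness.
Base 16618: x_0 = 16618^16469 mod 32939 = 1. x_0 = 1, so 16618 is not a witness.
No listed base is a witness for 32939.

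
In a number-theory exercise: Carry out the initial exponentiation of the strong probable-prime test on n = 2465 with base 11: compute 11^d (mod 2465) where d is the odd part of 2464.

n − 1 = 2464 = 2^5 · 77, so s = 5 and d = 77.
11^77 mod 2465 = 1061.

1061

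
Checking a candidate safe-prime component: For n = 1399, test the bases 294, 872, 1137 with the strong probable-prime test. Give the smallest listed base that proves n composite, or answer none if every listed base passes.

none

n − 1 = 1398 = 2^1 · 699, so s = 1 and d = 699.
Base 294: x_0 = 294^699 mod 1399 = 1398. x_0 = 1398 ≡ −1, so 294 is not a witness.
Base 872: x_0 = 872^699 mod 1399 = 1398. x_0 = 1398 ≡ −1, so 872 is not a witness.
Base 1137: x_0 = 1137^699 mod 1399 = 1. x_0 = 1, so 1137 is not a witness.
No listed base is a witness for 1399.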